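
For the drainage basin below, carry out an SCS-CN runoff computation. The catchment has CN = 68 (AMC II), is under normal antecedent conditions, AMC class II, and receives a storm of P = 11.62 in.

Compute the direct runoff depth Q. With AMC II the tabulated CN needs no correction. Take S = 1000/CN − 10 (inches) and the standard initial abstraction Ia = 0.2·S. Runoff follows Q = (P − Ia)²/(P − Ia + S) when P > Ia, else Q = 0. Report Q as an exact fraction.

AMC II — tabulated CN = 68 applies directly.
S = 1000/68 − 10 = 80/17 in ≈ 4.706 in
Ia = 0.2·(80/17) = 16/17 in ≈ 0.941 in
Excess rainfall: 11.620 − 0.941 = 10.679 in; P > Ia so Q > 0
Q: (9077/850)² ÷ (13077/850) = 82391929/11115450 in (≈ 7.412 in)

Q = 82391929/11115450 in ≈ 7.412 in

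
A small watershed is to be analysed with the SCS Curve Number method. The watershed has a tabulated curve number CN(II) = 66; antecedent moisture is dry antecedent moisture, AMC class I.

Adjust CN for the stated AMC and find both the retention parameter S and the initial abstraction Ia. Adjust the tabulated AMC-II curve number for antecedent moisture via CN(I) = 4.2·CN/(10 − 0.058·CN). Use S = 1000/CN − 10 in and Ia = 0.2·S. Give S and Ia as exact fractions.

S = 8500/693 in ≈ 12.266 in; Ia = 1700/693 in ≈ 2.453 in

Adjust CN=66 to AMC I: 4.2·66/(10 − 0.058·66) → (1386/5) ÷ (1543/250) = 69300/1543 ≈ 44.913
S = 1000/(69300/1543) − 10 = 8500/693 in ≈ 12.266 in
Ia = 0.2·(8500/693) = 1700/693 in ≈ 2.453 in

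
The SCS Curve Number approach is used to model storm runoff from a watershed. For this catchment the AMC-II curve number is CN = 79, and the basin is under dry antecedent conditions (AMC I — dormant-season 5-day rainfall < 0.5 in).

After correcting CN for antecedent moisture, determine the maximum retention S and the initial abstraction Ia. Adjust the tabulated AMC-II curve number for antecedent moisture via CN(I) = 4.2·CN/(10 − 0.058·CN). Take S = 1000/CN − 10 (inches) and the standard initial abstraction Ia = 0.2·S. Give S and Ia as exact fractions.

Adjust CN=79 to AMC I: 4.2·79/(10 − 0.058·79) → (1659/5) ÷ (2709/500) = 7900/129 ≈ 61.240
Retention S: 1000/CN − 10 with CN=61.240 → S = 500/79 ≈ 6.329 in
Initial abstraction Ia = S/5 = (500/79)/5 = 100/79 ≈ 1.266 in

S = 500/79 in ≈ 6.329 in; Ia = 100/79 in ≈ 1.266 in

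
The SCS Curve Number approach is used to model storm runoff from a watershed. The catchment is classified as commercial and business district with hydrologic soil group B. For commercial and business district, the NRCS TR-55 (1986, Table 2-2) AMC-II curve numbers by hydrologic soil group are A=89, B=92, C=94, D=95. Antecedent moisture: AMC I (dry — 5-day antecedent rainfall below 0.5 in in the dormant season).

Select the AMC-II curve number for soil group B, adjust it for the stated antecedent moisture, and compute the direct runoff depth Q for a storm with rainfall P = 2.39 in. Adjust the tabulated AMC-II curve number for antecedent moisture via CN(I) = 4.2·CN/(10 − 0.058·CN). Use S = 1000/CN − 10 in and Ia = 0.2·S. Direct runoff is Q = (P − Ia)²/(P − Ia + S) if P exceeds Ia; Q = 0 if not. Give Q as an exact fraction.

Q = 9108220969/9439607100 in ≈ 0.965 in

NRCS table: commercial and business district, soil group B → CN(II) = 92
Dry (AMC I): CN(I) = 4.2·92/(10 − 0.058·92) = (1932/5)/(583/125) = 48300/583 ≈ 82.847
Retention S: 1000/CN − 10 with CN=82.847 → S = 1000/483 ≈ 2.070 in
Initial abstraction Ia = S/5 = (1000/483)/5 = 200/483 ≈ 0.414 in
P − Ia = 2.390 − 0.414 = 95437/48300 ≈ 1.976 in (> 0, runoff occurs)
Q = (95437/48300)²/((95437/48300) + 1000/483) = (9108220969/2332890000)/(195437/48300) = 9108220969/9439607100 in ≈ 0.965 in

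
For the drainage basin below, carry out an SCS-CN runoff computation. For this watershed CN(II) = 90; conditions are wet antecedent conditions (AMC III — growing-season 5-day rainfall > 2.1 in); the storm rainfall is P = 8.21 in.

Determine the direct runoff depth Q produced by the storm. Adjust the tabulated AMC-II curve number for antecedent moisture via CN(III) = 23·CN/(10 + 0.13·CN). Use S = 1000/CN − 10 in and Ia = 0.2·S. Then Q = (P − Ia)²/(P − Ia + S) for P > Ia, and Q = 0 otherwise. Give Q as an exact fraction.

Q = 28206194809/3683502900 in ≈ 7.657 in

Adjust CN=90 to AMC III: 23·90/(10 + 0.13·90) → 2070 ÷ (217/10) = 20700/217 ≈ 95.392
Retention S: 1000/CN − 10 with CN=95.392 → S = 100/207 ≈ 0.483 in
Initial abstraction Ia = S/5 = (100/207)/5 = 20/207 ≈ 0.097 in
Since P=8.210 > Ia=0.097: effective rainfall P−Ia = 167947/20700 in
Runoff Q = (P−Ia)²/(P−Ia+S) = (8.113)²/(8.113+0.483) = 28206194809/3683502900 ≈ 7.657 in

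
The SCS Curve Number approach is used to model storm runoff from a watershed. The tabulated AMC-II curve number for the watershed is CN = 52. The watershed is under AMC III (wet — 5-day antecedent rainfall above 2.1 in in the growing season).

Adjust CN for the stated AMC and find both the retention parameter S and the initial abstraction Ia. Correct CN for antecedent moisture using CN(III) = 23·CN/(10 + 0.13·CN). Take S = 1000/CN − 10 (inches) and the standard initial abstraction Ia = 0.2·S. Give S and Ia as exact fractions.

S = 1200/299 in ≈ 4.013 in; Ia = 240/299 in ≈ 0.803 in

CN(III) from CN(II)=52: (23·52)/(10 + 0.13·52) = 29900/419 ≈ 71.360
Retention S: 1000/CN − 10 with CN=71.360 → S = 1200/299 ≈ 4.013 in
Initial abstraction Ia = S/5 = (1200/299)/5 = 240/299 ≈ 0.803 in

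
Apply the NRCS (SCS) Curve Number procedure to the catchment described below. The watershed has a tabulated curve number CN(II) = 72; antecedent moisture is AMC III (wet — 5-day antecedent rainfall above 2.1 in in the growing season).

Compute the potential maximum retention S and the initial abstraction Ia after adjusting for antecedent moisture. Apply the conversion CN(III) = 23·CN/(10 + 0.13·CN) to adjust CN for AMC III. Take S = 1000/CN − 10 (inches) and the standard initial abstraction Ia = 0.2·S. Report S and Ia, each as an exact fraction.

CN(III) from CN(II)=72: (23·72)/(10 + 0.13·72) = 10350/121 ≈ 85.537
S = 1000/(10350/121) − 10 = 350/207 in ≈ 1.691 in
Ia = 0.2·(350/207) = 70/207 in ≈ 0.338 in

S = 350/207 in ≈ 1.691 in; Ia = 70/207 in ≈ 0.338 in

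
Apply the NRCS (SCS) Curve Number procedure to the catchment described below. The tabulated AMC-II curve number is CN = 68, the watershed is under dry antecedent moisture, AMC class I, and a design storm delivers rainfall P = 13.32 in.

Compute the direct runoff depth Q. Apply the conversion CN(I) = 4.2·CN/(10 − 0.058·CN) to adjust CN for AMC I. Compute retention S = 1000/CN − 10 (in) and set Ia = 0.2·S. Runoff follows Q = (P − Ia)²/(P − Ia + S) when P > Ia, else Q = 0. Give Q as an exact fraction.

Q = 9777452161/1775012925 in ≈ 5.508 in

Dry (AMC I): CN(I) = 4.2·68/(10 − 0.058·68) = (1428/5)/(757/125) = 35700/757 ≈ 47.160
Max retention: S = 1000/(35700/757) − 10 = 4000/357 in (≈ 11.204 in)
Ia = 0.2·(4000/357) = 800/357 in ≈ 2.241 in
P − Ia = 13.320 − 2.241 = 98881/8925 ≈ 11.079 in (> 0, runoff occurs)
Q = (98881/8925)²/((98881/8925) + 4000/357) = (9777452161/79655625)/(198881/8925) = 9777452161/1775012925 in ≈ 5.508 in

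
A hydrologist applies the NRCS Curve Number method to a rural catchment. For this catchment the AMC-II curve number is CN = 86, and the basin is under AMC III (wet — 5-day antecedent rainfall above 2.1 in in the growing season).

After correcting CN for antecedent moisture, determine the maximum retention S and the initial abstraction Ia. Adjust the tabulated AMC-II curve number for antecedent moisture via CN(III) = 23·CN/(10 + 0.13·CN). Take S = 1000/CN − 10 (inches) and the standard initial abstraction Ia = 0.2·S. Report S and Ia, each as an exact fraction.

Adjust CN=86 to AMC III: 23·86/(10 + 0.13·86) → 1978 ÷ (1059/50) = 98900/1059 ≈ 93.390
Retention S: 1000/CN − 10 with CN=93.390 → S = 700/989 ≈ 0.708 in
Ia = 0.2·(700/989) = 140/989 in ≈ 0.142 in

S = 700/989 in ≈ 0.708 in; Ia = 140/989 in ≈ 0.142 in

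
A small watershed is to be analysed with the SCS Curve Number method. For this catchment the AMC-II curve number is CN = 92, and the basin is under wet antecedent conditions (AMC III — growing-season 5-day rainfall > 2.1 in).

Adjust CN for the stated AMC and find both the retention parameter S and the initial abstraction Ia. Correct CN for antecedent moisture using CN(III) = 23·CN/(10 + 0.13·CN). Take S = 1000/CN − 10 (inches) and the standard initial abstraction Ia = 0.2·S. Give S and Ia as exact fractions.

CN(III) from CN(II)=92: (23·92)/(10 + 0.13·92) = 52900/549 ≈ 96.357
S = 1000/(52900/549) − 10 = 200/529 in ≈ 0.378 in
Ia = 0.2S: 0.2·0.378 = 0.076 in (exactly 40/529)

S = 200/529 in ≈ 0.378 in; Ia = 40/529 in ≈ 0.076 in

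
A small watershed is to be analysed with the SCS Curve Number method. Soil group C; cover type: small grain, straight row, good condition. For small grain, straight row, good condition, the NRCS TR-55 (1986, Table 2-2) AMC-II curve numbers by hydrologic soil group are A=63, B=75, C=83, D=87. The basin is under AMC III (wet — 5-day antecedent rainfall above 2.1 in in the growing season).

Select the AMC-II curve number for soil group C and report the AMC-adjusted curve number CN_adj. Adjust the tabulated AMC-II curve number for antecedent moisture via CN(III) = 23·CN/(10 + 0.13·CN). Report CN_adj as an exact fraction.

CN_adj = 190900/2079 ≈ 91.823

NRCS table: small grain, straight row, good condition, soil group C → CN(II) = 83
CN(III) from CN(II)=83: (23·83)/(10 + 0.13·83) = 190900/2079 ≈ 91.823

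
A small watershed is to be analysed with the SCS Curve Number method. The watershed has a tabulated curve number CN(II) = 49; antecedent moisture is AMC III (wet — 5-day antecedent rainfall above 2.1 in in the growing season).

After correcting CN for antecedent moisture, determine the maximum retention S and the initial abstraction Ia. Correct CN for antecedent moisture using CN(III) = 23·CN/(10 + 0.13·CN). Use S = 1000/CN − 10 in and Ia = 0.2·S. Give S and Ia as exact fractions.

S = 5100/1127 in ≈ 4.525 in; Ia = 1020/1127 in ≈ 0.905 in

Adjust CN=49 to AMC III: 23·49/(10 + 0.13·49) → 1127 ÷ (1637/100) = 112700/1637 ≈ 68.845
Retention S: 1000/CN − 10 with CN=68.845 → S = 5100/1127 ≈ 4.525 in
Initial abstraction Ia = S/5 = (5100/1127)/5 = 1020/1127 ≈ 0.905 in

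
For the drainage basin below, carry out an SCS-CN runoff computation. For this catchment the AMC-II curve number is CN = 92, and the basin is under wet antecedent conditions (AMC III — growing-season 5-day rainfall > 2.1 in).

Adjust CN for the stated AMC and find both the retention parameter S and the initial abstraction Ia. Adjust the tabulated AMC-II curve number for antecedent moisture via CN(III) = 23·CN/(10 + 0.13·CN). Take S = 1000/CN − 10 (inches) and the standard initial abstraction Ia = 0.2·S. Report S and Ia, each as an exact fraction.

Adjust CN=92 to AMC III: 23·92/(10 + 0.13·92) → 2116 ÷ (549/25) = 52900/549 ≈ 96.357
S = 1000/(52900/549) − 10 = 200/529 in ≈ 0.378 in
Ia = 0.2S: 0.2·0.378 = 0.076 in (exactly 40/529)

S = 200/529 in ≈ 0.378 in; Ia = 40/529 in ≈ 0.076 in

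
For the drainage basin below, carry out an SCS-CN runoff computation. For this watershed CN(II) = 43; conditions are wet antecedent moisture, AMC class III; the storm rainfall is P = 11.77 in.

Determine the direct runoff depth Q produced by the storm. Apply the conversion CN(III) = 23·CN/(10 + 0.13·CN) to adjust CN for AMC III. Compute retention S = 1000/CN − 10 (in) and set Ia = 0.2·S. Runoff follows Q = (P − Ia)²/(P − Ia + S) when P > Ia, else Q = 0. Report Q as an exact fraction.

Adjust CN=43 to AMC III: 23·43/(10 + 0.13·43) → 989 ÷ (1559/100) = 98900/1559 ≈ 63.438
S = 1000/(98900/1559) − 10 = 5700/989 in ≈ 5.763 in
Ia = 0.2S: 0.2·5.763 = 1.153 in (exactly 1140/989)
P − Ia = 11.770 − 1.153 = 1050053/98900 ≈ 10.617 in (> 0, runoff occurs)
Q: (1050053/98900)² ÷ (1620053/98900) = 1102611302809/160223241700 in (≈ 6.882 in)

Q = 1102611302809/160223241700 in ≈ 6.882 in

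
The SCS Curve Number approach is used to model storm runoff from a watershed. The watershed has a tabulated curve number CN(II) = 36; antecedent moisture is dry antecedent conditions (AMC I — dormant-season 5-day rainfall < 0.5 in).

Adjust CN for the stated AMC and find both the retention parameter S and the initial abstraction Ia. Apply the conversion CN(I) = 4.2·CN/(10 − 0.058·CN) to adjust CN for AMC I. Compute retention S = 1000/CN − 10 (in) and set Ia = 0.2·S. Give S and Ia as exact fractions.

CN(I) from CN(II)=36: (4.2·36)/(10 − 0.058·36) = 18900/989 ≈ 19.110
Retention S: 1000/CN − 10 with CN=19.110 → S = 8000/189 ≈ 42.328 in
Initial abstraction Ia = S/5 = (8000/189)/5 = 1600/189 ≈ 8.466 in

S = 8000/189 in ≈ 42.328 in; Ia = 1600/189 in ≈ 8.466 in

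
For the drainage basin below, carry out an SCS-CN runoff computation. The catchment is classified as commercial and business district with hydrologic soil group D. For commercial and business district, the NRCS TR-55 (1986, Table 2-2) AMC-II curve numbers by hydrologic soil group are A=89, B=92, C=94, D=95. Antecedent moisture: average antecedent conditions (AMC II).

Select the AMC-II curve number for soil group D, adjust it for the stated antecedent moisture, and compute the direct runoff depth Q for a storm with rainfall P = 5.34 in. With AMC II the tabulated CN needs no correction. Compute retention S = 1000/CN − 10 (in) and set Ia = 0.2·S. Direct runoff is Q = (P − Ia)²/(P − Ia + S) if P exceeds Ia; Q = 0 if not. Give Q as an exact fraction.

NRCS table: commercial and business district, soil group D → CN(II) = 95
Average conditions: CN = 95 (no AMC adjustment).
Max retention: S = 1000/95 − 10 = 10/19 in (≈ 0.526 in)
Ia = 0.2·(10/19) = 2/19 in ≈ 0.105 in
P − Ia = 5.340 − 0.105 = 4973/950 ≈ 5.235 in (> 0, runoff occurs)
Runoff Q = (P−Ia)²/(P−Ia+S) = (5.235)²/(5.235+0.526) = 24730729/5199350 ≈ 4.757 in

Q = 24730729/5199350 in ≈ 4.757 in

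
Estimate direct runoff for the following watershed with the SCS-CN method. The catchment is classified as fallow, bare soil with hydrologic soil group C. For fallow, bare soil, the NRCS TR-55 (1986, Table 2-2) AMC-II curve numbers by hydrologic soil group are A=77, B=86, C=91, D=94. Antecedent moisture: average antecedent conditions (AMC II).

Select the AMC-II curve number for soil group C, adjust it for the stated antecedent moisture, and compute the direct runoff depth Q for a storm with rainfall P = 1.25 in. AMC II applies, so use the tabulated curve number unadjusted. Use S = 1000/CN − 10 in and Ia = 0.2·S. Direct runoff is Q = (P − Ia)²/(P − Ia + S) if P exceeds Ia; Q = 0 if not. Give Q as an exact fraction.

Q = 146689/270452 in ≈ 0.542 in

NRCS table: fallow, bare soil, soil group C → CN(II) = 91
Average conditions: CN = 91 (no AMC adjustment).
S = 1000/91 − 10 = 90/91 in ≈ 0.989 in
Ia = 0.2S: 0.2·0.989 = 0.198 in (exactly 18/91)
P − Ia = 1.250 − 0.198 = 383/364 ≈ 1.052 in (> 0, runoff occurs)
Q: (383/364)² ÷ (743/364) = 146689/270452 in (≈ 0.542 in)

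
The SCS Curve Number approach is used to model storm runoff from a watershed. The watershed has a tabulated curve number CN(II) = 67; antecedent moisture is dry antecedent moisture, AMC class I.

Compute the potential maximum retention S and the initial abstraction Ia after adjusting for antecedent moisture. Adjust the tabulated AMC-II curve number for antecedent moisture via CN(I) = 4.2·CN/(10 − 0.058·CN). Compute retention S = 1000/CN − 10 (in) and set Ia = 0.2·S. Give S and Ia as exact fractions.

CN(I) from CN(II)=67: (4.2·67)/(10 − 0.058·67) = 46900/1019 ≈ 46.026
Retention S: 1000/CN − 10 with CN=46.026 → S = 5500/469 ≈ 11.727 in
Initial abstraction Ia = S/5 = (5500/469)/5 = 1100/469 ≈ 2.345 in

S = 5500/469 in ≈ 11.727 in; Ia = 1100/469 in ≈ 2.345 in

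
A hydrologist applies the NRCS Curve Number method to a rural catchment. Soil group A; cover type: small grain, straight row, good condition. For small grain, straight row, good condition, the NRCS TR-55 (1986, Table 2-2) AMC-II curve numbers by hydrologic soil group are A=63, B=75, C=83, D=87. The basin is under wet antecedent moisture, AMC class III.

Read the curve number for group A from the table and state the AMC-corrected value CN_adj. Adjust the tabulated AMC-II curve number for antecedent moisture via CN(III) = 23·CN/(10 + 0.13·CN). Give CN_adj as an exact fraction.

NRCS table: small grain, straight row, good condition, soil group A → CN(II) = 63
Wet (AMC III): CN(III) = 23·63/(10 + 0.13·63) = 1449/(1819/100) = 144900/1819 ≈ 79.659

CN_adj = 144900/1819 ≈ 79.659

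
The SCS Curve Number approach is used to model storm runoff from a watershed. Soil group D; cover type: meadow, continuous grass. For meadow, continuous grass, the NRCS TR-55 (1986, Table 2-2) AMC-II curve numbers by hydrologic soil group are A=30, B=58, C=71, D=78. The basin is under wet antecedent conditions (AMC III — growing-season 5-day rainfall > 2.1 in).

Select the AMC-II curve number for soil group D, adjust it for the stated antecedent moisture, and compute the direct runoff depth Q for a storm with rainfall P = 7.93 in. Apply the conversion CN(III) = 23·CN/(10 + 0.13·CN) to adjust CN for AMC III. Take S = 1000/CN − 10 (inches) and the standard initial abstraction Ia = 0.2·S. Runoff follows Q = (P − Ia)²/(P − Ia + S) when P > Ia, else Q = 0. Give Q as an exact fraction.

Q = 475163441041/71699093700 in ≈ 6.627 in

NRCS table: meadow, continuous grass, soil group D → CN(II) = 78
Adjust CN=78 to AMC III: 23·78/(10 + 0.13·78) → 1794 ÷ (1007/50) = 89700/1007 ≈ 89.076
S = 1000/(89700/1007) − 10 = 1100/897 in ≈ 1.226 in
Ia = 0.2S: 0.2·1.226 = 0.245 in (exactly 220/897)
P − Ia = 7.930 − 0.245 = 689321/89700 ≈ 7.685 in (> 0, runoff occurs)
Q: (689321/89700)² ÷ (799321/89700) = 475163441041/71699093700 in (≈ 6.627 in)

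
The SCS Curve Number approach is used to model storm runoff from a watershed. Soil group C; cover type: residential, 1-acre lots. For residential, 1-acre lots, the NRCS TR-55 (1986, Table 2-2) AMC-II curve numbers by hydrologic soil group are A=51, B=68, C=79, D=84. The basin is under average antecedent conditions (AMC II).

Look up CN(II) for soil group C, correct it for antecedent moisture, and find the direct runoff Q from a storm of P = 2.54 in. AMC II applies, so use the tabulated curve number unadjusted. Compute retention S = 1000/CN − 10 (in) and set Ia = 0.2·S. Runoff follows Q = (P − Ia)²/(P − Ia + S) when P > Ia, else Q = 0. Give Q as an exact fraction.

NRCS table: residential, 1-acre lots, soil group C → CN(II) = 79
AMC II — tabulated CN = 79 applies directly.
S = 1000/79 − 10 = 210/79 in ≈ 2.658 in
Ia = 0.2·(210/79) = 42/79 in ≈ 0.532 in
P − Ia = 2.540 − 0.532 = 7933/3950 ≈ 2.008 in (> 0, runoff occurs)
Runoff Q = (P−Ia)²/(P−Ia+S) = (2.008)²/(2.008+2.658) = 62932489/72810350 ≈ 0.864 in

Q = 62932489/72810350 in ≈ 0.864 in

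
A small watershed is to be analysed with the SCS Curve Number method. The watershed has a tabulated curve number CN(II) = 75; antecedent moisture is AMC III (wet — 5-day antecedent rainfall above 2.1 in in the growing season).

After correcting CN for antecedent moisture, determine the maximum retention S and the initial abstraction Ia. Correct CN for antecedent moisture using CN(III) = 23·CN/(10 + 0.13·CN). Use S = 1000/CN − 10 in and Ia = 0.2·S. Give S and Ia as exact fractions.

S = 100/69 in ≈ 1.449 in; Ia = 20/69 in ≈ 0.290 in

CN(III) from CN(II)=75: (23·75)/(10 + 0.13·75) = 6900/79 ≈ 87.342
S = 1000/(6900/79) − 10 = 100/69 in ≈ 1.449 in
Initial abstraction Ia = S/5 = (100/69)/5 = 20/69 ≈ 0.290 in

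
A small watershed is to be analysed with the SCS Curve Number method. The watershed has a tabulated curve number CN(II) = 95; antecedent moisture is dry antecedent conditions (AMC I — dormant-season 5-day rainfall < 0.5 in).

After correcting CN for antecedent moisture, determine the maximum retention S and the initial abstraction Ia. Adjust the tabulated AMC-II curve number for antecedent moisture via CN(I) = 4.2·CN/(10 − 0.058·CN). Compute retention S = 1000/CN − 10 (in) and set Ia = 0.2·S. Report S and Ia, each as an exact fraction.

S = 500/399 in ≈ 1.253 in; Ia = 100/399 in ≈ 0.251 in

Dry (AMC I): CN(I) = 4.2·95/(10 − 0.058·95) = 399/(449/100) = 39900/449 ≈ 88.864
Max retention: S = 1000/(39900/449) − 10 = 500/399 in (≈ 1.253 in)
Initial abstraction Ia = S/5 = (500/399)/5 = 100/399 ≈ 0.251 in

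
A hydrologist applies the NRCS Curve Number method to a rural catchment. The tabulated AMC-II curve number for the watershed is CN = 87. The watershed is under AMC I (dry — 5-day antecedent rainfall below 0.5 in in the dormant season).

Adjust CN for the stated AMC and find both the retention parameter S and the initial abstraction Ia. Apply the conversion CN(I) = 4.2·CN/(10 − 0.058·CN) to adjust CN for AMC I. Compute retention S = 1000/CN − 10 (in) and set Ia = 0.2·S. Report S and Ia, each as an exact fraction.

Adjust CN=87 to AMC I: 4.2·87/(10 − 0.058·87) → (1827/5) ÷ (2477/500) = 182700/2477 ≈ 73.759
S = 1000/(182700/2477) − 10 = 6500/1827 in ≈ 3.558 in
Initial abstraction Ia = S/5 = (6500/1827)/5 = 1300/1827 ≈ 0.712 in

S = 6500/1827 in ≈ 3.558 in; Ia = 1300/1827 in ≈ 0.712 in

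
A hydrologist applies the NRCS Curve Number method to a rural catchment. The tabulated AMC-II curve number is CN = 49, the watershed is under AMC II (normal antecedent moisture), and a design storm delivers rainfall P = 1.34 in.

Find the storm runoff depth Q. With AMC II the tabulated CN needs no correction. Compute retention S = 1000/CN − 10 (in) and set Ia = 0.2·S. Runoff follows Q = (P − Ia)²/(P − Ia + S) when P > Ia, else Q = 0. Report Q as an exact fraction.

AMC II — tabulated CN = 49 applies directly.
Max retention: S = 1000/49 − 10 = 510/49 in (≈ 10.408 in)
Ia = 0.2·(510/49) = 102/49 in ≈ 2.082 in
P = 1.340 ≤ Ia = 2.082 in: entire storm abstracted, Q = 0.

Q = 0 in ≈ 0.000 in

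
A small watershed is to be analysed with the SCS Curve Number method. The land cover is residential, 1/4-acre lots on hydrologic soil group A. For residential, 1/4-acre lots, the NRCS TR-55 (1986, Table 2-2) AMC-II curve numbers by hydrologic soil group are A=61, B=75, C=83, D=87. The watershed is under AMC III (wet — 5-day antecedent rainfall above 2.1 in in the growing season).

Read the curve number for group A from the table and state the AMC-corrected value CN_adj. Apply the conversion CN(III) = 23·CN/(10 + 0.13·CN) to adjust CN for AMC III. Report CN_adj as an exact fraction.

CN_adj = 140300/1793 ≈ 78.249

NRCS table: residential, 1/4-acre lots, soil group A → CN(II) = 61
Adjust CN=61 to AMC III: 23·61/(10 + 0.13·61) → 1403 ÷ (1793/100) = 140300/1793 ≈ 78.249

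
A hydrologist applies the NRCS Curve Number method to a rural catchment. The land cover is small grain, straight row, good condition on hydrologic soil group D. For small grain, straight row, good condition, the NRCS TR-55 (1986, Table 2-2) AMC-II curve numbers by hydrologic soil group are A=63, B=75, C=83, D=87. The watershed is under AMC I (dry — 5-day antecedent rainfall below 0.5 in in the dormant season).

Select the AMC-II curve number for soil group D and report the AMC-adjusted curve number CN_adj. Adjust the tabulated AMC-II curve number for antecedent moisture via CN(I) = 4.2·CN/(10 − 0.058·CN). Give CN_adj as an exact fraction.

NRCS table: small grain, straight row, good condition, soil group D → CN(II) = 87
CN(I) from CN(II)=87: (4.2·87)/(10 − 0.058·87) = 182700/2477 ≈ 73.759

CN_adj = 182700/2477 ≈ 73.759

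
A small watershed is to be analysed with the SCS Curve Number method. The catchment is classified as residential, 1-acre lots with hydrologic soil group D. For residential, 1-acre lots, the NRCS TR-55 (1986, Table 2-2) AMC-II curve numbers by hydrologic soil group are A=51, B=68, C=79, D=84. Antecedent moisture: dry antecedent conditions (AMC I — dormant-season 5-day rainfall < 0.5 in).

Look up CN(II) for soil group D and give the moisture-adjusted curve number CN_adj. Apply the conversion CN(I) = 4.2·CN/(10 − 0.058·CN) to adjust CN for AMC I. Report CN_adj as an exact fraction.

CN_adj = 44100/641 ≈ 68.799

NRCS table: residential, 1-acre lots, soil group D → CN(II) = 84
Adjust CN=84 to AMC I: 4.2·84/(10 − 0.058·84) → (1764/5) ÷ (641/125) = 44100/641 ≈ 68.799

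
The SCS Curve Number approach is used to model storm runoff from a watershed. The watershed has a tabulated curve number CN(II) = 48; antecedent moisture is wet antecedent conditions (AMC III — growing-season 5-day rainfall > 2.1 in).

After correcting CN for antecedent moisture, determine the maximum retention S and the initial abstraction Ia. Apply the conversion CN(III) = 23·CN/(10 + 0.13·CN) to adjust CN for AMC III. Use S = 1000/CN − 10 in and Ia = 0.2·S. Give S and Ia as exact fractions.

S = 325/69 in ≈ 4.710 in; Ia = 65/69 in ≈ 0.942 in

CN(III) from CN(II)=48: (23·48)/(10 + 0.13·48) = 13800/203 ≈ 67.980
Retention S: 1000/CN − 10 with CN=67.980 → S = 325/69 ≈ 4.710 in
Ia = 0.2·(325/69) = 65/69 in ≈ 0.942 in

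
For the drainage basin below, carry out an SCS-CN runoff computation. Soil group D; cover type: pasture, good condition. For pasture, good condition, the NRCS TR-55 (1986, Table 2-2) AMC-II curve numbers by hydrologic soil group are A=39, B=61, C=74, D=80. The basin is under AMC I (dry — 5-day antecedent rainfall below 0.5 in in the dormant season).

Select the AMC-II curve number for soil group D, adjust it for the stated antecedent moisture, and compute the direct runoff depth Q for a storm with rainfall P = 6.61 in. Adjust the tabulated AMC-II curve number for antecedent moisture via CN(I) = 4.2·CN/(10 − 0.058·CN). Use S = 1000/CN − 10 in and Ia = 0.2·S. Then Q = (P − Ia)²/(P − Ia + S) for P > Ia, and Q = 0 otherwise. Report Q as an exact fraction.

Q = 129527161/50150100 in ≈ 2.583 in

NRCS table: pasture, good condition, soil group D → CN(II) = 80
Adjust CN=80 to AMC I: 4.2·80/(10 − 0.058·80) → 336 ÷ (134/25) = 4200/67 ≈ 62.687
Max retention: S = 1000/(4200/67) − 10 = 125/21 in (≈ 5.952 in)
Initial abstraction Ia = S/5 = (125/21)/5 = 25/21 ≈ 1.190 in
P − Ia = 6.610 − 1.190 = 11381/2100 ≈ 5.420 in (> 0, runoff occurs)
Runoff Q = (P−Ia)²/(P−Ia+S) = (5.420)²/(5.420+5.952) = 129527161/50150100 ≈ 2.583 in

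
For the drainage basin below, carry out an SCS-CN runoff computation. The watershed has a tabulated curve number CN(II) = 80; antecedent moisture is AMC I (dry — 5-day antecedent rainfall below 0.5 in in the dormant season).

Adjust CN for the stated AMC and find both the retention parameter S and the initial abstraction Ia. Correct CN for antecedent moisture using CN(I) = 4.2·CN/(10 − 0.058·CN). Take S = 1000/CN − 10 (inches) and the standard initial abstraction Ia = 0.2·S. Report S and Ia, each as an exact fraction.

S = 125/21 in ≈ 5.952 in; Ia = 25/21 in ≈ 1.190 in

Dry (AMC I): CN(I) = 4.2·80/(10 − 0.058·80) = 336/(134/25) = 4200/67 ≈ 62.687
Retention S: 1000/CN − 10 with CN=62.687 → S = 125/21 ≈ 5.952 in
Initial abstraction Ia = S/5 = (125/21)/5 = 25/21 ≈ 1.190 in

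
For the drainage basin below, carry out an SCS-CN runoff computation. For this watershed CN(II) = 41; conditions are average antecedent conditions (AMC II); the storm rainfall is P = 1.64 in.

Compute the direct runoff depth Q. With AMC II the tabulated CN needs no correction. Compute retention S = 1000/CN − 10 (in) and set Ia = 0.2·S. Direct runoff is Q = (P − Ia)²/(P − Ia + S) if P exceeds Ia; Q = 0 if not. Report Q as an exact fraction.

AMC II — tabulated CN = 41 applies directly.
Max retention: S = 1000/41 − 10 = 590/41 in (≈ 14.390 in)
Ia = 0.2S: 0.2·14.390 = 2.878 in (exactly 118/41)
P = 1.640 ≤ Ia = 2.878 in: entire storm abstracted, Q = 0.

Q = 0 in ≈ 0.000 in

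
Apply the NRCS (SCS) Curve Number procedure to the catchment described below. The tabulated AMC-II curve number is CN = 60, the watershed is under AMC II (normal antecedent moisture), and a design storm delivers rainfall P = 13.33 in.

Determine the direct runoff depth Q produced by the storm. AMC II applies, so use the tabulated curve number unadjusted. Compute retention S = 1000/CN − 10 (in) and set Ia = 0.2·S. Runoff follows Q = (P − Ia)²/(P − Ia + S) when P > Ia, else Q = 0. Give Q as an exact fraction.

Q = 12952801/1679700 in ≈ 7.711 in

AMC II — tabulated CN = 60 applies directly.
Retention S: 1000/CN − 10 with CN=60.000 → S = 20/3 ≈ 6.667 in
Ia = 0.2·(20/3) = 4/3 in ≈ 1.333 in
Since P=13.330 > Ia=1.333: effective rainfall P−Ia = 3599/300 in
Q: (3599/300)² ÷ (5599/300) = 12952801/1679700 in (≈ 7.711 in)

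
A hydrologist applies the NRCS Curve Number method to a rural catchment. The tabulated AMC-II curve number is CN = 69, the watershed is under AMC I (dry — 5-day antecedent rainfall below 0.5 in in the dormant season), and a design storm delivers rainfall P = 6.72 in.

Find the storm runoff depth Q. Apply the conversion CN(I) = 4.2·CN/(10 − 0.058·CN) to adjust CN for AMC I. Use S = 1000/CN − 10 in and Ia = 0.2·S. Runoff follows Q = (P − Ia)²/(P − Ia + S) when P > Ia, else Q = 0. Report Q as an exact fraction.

CN(I) from CN(II)=69: (4.2·69)/(10 − 0.058·69) = 144900/2999 ≈ 48.316
Max retention: S = 1000/(144900/2999) − 10 = 15500/1449 in (≈ 10.697 in)
Ia = 0.2S: 0.2·10.697 = 2.139 in (exactly 3100/1449)
Excess rainfall: 6.720 − 2.139 = 4.581 in; P > Ia so Q > 0
Q: (165932/36225)² ÷ (553432/36225) = 3441678578/2506009275 in (≈ 1.373 in)

Q = 3441678578/2506009275 in ≈ 1.373 in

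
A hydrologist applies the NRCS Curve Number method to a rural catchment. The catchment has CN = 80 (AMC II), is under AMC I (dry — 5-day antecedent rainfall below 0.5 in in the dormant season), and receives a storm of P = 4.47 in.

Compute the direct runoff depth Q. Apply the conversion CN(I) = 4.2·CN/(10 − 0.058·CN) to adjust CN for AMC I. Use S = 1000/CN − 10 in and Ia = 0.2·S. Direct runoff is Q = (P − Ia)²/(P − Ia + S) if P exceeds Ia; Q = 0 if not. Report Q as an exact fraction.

Dry (AMC I): CN(I) = 4.2·80/(10 − 0.058·80) = 336/(134/25) = 4200/67 ≈ 62.687
Max retention: S = 1000/(4200/67) − 10 = 125/21 in (≈ 5.952 in)
Ia = 0.2S: 0.2·5.952 = 1.190 in (exactly 25/21)
Excess rainfall: 4.470 − 1.190 = 3.280 in; P > Ia so Q > 0
Q = (6887/2100)²/((6887/2100) + 125/21) = (47430769/4410000)/(19387/2100) = 47430769/40712700 in ≈ 1.165 in

Q = 47430769/40712700 in ≈ 1.165 in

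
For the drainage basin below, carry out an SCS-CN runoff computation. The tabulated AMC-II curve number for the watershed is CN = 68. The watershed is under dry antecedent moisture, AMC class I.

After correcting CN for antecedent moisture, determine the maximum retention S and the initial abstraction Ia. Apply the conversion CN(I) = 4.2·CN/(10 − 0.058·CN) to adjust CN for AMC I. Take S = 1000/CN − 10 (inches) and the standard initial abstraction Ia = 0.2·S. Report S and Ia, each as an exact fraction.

Adjust CN=68 to AMC I: 4.2·68/(10 − 0.058·68) → (1428/5) ÷ (757/125) = 35700/757 ≈ 47.160
Retention S: 1000/CN − 10 with CN=47.160 → S = 4000/357 ≈ 11.204 in
Initial abstraction Ia = S/5 = (4000/357)/5 = 800/357 ≈ 2.241 in

S = 4000/357 in ≈ 11.204 in; Ia = 800/357 in ≈ 2.241 in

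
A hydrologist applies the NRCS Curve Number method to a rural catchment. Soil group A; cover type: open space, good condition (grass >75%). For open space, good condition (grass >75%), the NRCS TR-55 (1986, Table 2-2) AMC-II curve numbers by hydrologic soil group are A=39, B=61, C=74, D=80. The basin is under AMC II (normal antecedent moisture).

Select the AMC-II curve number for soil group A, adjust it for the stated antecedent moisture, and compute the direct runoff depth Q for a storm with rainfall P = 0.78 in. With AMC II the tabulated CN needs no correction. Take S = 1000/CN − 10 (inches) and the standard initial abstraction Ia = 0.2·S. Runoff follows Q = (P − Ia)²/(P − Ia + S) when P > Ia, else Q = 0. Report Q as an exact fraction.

Q = 0 in ≈ 0.000 in

NRCS table: open space, good condition (grass >75%), soil group A → CN(II) = 39
AMC II — tabulated CN = 39 applies directly.
Retention S: 1000/CN − 10 with CN=39.000 → S = 610/39 ≈ 15.641 in
Initial abstraction Ia = S/5 = (610/39)/5 = 122/39 ≈ 3.128 in
P = 0.780 ≤ Ia = 3.128 in: entire storm abstracted, Q = 0.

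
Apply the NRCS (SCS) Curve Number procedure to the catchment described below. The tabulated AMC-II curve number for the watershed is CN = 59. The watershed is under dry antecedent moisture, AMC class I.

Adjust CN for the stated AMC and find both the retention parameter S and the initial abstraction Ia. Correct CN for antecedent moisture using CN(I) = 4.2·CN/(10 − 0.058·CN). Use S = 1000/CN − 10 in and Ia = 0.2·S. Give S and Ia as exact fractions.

S = 20500/1239 in ≈ 16.546 in; Ia = 4100/1239 in ≈ 3.309 in

CN(I) from CN(II)=59: (4.2·59)/(10 − 0.058·59) = 123900/3289 ≈ 37.671
S = 1000/(123900/3289) − 10 = 20500/1239 in ≈ 16.546 in
Initial abstraction Ia = S/5 = (20500/1239)/5 = 4100/1239 ≈ 3.309 in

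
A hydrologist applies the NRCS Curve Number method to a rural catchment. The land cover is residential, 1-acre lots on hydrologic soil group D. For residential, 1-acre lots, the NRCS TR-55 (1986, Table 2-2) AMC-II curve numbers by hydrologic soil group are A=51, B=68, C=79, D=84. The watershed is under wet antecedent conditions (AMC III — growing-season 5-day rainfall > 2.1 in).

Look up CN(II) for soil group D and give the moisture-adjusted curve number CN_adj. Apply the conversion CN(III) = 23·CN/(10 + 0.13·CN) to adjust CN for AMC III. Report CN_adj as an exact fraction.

CN_adj = 48300/523 ≈ 92.352

NRCS table: residential, 1-acre lots, soil group D → CN(II) = 84
CN(III) from CN(II)=84: (23·84)/(10 + 0.13·84) = 48300/523 ≈ 92.352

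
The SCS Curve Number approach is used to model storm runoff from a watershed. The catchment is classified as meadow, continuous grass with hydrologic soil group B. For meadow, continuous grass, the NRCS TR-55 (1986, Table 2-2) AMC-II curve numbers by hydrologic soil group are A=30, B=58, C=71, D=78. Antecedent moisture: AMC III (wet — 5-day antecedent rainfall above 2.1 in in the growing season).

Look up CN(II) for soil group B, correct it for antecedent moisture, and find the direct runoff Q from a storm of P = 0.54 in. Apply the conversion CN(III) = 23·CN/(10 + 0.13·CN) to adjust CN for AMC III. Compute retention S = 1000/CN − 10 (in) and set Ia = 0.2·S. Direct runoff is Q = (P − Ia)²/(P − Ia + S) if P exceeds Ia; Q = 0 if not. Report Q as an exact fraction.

Q = 0 in ≈ 0.000 in

NRCS table: meadow, continuous grass, soil group B → CN(II) = 58
Adjust CN=58 to AMC III: 23·58/(10 + 0.13·58) → 1334 ÷ (877/50) = 66700/877 ≈ 76.055
Retention S: 1000/CN − 10 with CN=76.055 → S = 2100/667 ≈ 3.148 in
Ia = 0.2·(2100/667) = 420/667 in ≈ 0.630 in
P = 0.540 ≤ Ia = 0.630 in: entire storm abstracted, Q = 0.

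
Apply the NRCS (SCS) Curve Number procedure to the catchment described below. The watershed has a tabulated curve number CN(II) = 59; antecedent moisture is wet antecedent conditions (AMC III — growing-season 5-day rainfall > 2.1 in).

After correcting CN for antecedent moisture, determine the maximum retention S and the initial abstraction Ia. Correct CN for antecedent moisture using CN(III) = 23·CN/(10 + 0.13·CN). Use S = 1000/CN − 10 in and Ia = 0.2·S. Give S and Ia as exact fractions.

Wet (AMC III): CN(III) = 23·59/(10 + 0.13·59) = 1357/(1767/100) = 135700/1767 ≈ 76.797
Max retention: S = 1000/(135700/1767) − 10 = 4100/1357 in (≈ 3.021 in)
Ia = 0.2·(4100/1357) = 820/1357 in ≈ 0.604 in

S = 4100/1357 in ≈ 3.021 in; Ia = 820/1357 in ≈ 0.604 in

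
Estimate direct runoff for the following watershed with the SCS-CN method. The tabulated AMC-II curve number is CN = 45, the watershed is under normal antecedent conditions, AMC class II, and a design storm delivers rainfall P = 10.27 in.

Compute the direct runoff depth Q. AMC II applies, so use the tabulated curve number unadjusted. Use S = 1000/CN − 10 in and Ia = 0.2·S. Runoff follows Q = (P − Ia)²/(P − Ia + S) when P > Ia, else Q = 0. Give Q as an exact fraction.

CN(II) = 45; AMC II needs no correction.
Retention S: 1000/CN − 10 with CN=45.000 → S = 110/9 ≈ 12.222 in
Ia = 0.2S: 0.2·12.222 = 2.444 in (exactly 22/9)
Since P=10.270 > Ia=2.444: effective rainfall P−Ia = 7043/900 in
Q: (7043/900)² ÷ (18043/900) = 49603849/16238700 in (≈ 3.055 in)

Q = 49603849/16238700 in ≈ 3.055 in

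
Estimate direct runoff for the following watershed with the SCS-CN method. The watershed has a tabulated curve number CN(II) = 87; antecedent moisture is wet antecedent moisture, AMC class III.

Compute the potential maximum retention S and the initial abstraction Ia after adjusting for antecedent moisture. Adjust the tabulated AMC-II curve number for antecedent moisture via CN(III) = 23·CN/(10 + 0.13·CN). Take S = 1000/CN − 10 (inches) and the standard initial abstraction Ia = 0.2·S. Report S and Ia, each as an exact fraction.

S = 1300/2001 in ≈ 0.650 in; Ia = 260/2001 in ≈ 0.130 in

Adjust CN=87 to AMC III: 23·87/(10 + 0.13·87) → 2001 ÷ (2131/100) = 200100/2131 ≈ 93.900
Max retention: S = 1000/(200100/2131) − 10 = 1300/2001 in (≈ 0.650 in)
Initial abstraction Ia = S/5 = (1300/2001)/5 = 260/2001 ≈ 0.130 in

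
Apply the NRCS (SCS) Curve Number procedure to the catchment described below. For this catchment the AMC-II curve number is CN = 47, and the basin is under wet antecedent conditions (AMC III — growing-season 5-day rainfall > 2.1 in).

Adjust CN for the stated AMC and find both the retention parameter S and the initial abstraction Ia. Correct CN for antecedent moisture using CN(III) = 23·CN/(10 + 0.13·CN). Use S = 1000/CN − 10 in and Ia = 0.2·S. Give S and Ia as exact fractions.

S = 5300/1081 in ≈ 4.903 in; Ia = 1060/1081 in ≈ 0.981 in

Wet (AMC III): CN(III) = 23·47/(10 + 0.13·47) = 1081/(1611/100) = 108100/1611 ≈ 67.101
Max retention: S = 1000/(108100/1611) − 10 = 5300/1081 in (≈ 4.903 in)
Initial abstraction Ia = S/5 = (5300/1081)/5 = 1060/1081 ≈ 0.981 in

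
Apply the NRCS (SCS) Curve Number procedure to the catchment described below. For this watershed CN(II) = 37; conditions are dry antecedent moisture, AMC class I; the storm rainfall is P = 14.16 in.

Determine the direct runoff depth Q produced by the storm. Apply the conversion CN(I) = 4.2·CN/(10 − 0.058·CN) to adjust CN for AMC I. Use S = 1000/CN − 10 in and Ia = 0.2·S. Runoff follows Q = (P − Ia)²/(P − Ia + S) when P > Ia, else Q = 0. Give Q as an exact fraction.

Q = 5222934/6644275 in ≈ 0.786 in

CN(I) from CN(II)=37: (4.2·37)/(10 − 0.058·37) = 3700/187 ≈ 19.786
Max retention: S = 1000/(3700/187) − 10 = 1500/37 in (≈ 40.541 in)
Ia = 0.2S: 0.2·40.541 = 8.108 in (exactly 300/37)
P − Ia = 14.160 − 8.108 = 5598/925 ≈ 6.052 in (> 0, runoff occurs)
Q: (5598/925)² ÷ (43098/925) = 5222934/6644275 in (≈ 0.786 in)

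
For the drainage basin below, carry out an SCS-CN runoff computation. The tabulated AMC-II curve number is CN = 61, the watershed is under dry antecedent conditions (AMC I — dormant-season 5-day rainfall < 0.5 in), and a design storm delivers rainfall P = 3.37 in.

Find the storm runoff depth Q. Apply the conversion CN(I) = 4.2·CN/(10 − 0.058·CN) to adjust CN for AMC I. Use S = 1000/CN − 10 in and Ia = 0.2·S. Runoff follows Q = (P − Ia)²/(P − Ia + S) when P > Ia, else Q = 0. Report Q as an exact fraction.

Q = 193182201/28348487300 in ≈ 0.007 in

Dry (AMC I): CN(I) = 4.2·61/(10 − 0.058·61) = (1281/5)/(3231/500) = 42700/1077 ≈ 39.647
S = 1000/(42700/1077) − 10 = 6500/427 in ≈ 15.222 in
Ia = 0.2·(6500/427) = 1300/427 in ≈ 3.044 in
Excess rainfall: 3.370 − 3.044 = 0.326 in; P > Ia so Q > 0
Q: (13899/42700)² ÷ (663899/42700) = 193182201/28348487300 in (≈ 0.007 in)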